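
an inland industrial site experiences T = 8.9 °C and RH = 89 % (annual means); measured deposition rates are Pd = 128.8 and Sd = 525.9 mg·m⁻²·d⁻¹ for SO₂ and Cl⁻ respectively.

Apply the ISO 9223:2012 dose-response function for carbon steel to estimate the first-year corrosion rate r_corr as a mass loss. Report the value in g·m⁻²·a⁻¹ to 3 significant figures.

carbon steel: f(T) = +0.150·(T−10) [T≤10 °C] = -0.1650
  SO₂ term: 1.77·128.8^0.52·exp(0.02·89-0.1650) = 111.3
  Sd branch = 0.102·Sd^0.62·e^(0.033·RH+0.04·T) = 133.6 μm/a
  r_corr = 111.3 + 133.6 = 244.9 μm/a
Convert to mass loss: 244.9 μm/a × 7.85 g/cm³ = 1922 g·m⁻²·a⁻¹

r_corr = 1.92e+03 g·m⁻²·a⁻¹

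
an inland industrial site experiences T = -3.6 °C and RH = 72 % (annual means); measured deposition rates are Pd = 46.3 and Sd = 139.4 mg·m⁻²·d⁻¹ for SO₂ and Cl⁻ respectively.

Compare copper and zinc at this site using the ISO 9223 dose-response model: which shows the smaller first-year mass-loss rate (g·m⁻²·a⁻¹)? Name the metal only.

copper: f(T) = +0.126·(T−10) [T≤10 °C] = -1.7136
  sulphur-dioxide contribution → 0.1811 μm/a
  chloride contribution → 0.4353 μm/a
  total first-year rate 0.6164 μm/a
  mass loss = 0.6164 μm/a × 8.96 g/cm³ = 5.523 g·m⁻²·a⁻¹
zinc: temperature factor f = +0.038·(-13.6) = -0.5168
  sulphur-dioxide contribution → 1.141 μm/a
  chloride contribution → 0.3824 μm/a
  total first-year rate 1.524 μm/a
  mass loss = 1.524 μm/a × 7.14 g/cm³ = 10.88 g·m⁻²·a⁻¹
Ordering by g·m⁻²·a⁻¹: zinc (10.9) > copper (5.52)

copper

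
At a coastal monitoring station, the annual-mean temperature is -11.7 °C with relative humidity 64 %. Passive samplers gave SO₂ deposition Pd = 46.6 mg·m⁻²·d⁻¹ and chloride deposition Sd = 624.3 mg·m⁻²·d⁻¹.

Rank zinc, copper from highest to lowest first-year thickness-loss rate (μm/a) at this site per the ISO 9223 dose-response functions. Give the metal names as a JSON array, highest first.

zinc: f(T) = +0.038·(T−10) [T≤10 °C] = -0.8246
  Pd branch = 0.0129·Pd^0.44·e^(0.046·RH+f) = 0.5823 μm/a
  Sd branch = 0.0175·Sd^0.57·e^(0.008·RH+0.085·T) = 0.4235 μm/a
  r_corr = 0.5823 + 0.4235 = 1.006 μm/a
copper: f(T) = +0.126·(T−10) [T≤10 °C] = -2.7342
  SO₂ term: 0.0053·46.6^0.26·exp(0.059·64-2.7342) = 0.04079
  Cl⁻ term: 0.01025·624.3^0.27·exp(0.036·64+0.049·-11.7) = 0.3289
  sum: 0.04079 + 0.3289 → r_corr = 0.3697 μm/a
Ordering by μm/a: zinc (1.01) > copper (0.37)

["zinc", "copper"]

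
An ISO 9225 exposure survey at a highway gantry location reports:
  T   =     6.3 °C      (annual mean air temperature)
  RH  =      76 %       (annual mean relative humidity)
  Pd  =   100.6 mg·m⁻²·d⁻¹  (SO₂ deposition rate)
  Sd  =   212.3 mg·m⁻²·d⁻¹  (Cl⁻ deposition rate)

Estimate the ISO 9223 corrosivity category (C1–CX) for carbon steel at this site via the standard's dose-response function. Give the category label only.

carbon steel: T≤10 °C ⇒ hinge +0.150·(6.3−10) = -0.5550
  sulphur-dioxide contribution → 51.1 μm/a
  chloride contribution → 44.66 μm/a
  ⇒ r_corr(carbon steel) = 95.76 μm/a
Category bounds: 80…200 μm/a bracket r_corr ⇒ C5

C5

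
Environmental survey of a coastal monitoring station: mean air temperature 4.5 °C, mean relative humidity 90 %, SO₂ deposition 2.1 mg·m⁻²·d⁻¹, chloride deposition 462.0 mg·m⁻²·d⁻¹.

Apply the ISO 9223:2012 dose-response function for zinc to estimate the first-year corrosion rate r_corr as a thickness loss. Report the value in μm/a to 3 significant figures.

zinc: f(T) = +0.038·(T−10) [T≤10 °C] = -0.2090
  SO₂ term: 0.0129·2.1^0.44·exp(0.046·90-0.2090) = 0.9111
  Cl⁻ term: 0.0175·462.0^0.57·exp(0.008·90+0.085·4.5) = 1.741
  sum: 0.9111 + 1.741 → r_corr = 2.652 μm/a

r_corr = 2.65 μm/a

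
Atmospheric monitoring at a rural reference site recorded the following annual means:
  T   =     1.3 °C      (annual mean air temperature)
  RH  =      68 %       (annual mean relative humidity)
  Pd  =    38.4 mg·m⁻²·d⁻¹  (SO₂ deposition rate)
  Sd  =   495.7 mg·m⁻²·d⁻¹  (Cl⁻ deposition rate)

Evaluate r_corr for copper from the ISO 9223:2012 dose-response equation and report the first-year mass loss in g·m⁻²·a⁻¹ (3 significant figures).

copper: T≤10 °C ⇒ hinge +0.126·(1.3−10) = -1.0962
  Pd branch = 0.0053·Pd^0.26·e^(0.059·RH+f) = 0.2526 μm/a
  Sd branch = 0.01025·Sd^0.27·e^(0.036·RH+0.049·T) = 0.6749 μm/a
  r_corr = 0.2526 + 0.6749 = 0.9276 μm/a
Convert to mass loss: 0.9276 μm/a × 8.96 g/cm³ = 8.311 g·m⁻²·a⁻¹

r_corr = 8.31 g·m⁻²·a⁻¹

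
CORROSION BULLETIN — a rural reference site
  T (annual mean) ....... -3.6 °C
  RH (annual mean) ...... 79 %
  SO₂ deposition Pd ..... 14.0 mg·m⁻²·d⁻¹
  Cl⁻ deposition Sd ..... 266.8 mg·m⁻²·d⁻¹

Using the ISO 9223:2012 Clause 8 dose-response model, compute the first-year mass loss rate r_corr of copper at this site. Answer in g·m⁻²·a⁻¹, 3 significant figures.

r_corr = 7.78 g·m⁻²·a⁻¹

copper: T≤10 °C ⇒ hinge +0.126·(-3.6−10) = -1.7136
  SO₂ term: 0.0053·14.0^0.26·exp(0.059·79-1.7136) = 0.2006
  Cl⁻ term: 0.01025·266.8^0.27·exp(0.036·79+0.049·-3.6) = 0.6673
  sum: 0.2006 + 0.6673 → r_corr = 0.8679 μm/a
Convert to mass loss: 0.8679 μm/a × 8.96 g/cm³ = 7.776 g·m⁻²·a⁻¹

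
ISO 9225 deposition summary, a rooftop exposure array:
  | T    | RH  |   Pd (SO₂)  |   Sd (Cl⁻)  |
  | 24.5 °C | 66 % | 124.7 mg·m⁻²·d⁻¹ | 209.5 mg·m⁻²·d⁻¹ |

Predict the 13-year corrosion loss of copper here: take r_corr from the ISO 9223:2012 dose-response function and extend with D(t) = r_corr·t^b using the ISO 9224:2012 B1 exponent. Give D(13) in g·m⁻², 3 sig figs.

D(13) = 91.1 g·m⁻²

copper: T>10 °C ⇒ hinge -0.080·(24.5−10) = -1.1600
  SO₂ term: 0.0053·124.7^0.26·exp(0.059·66-1.1600) = 0.2861
  Sd branch = 0.01025·Sd^0.27·e^(0.036·RH+0.049·T) = 1.551 μm/a
  r_corr = 0.2861 + 1.551 = 1.837 μm/a
ISO 9224: D(t) = r_corr · t^b with b = 0.667 (copper, B1)
  D(13) = 1.837 × 13^0.667 = 1.837 × 5.534 = 10.17 μm
  Mass loss = 10.17 μm × 8.96 g/cm³ = 91.1 g·m⁻²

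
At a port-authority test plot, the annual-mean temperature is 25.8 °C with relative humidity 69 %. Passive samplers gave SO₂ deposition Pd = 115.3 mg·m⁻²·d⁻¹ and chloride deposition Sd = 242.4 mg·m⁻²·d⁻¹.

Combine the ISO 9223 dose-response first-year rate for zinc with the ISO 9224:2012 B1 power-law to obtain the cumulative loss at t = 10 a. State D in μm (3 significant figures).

zinc: temperature factor f = -0.071·(15.8) = -1.1218
  sulphur-dioxide contribution → 0.8111 μm/a
  chloride contribution → 6.228 μm/a
  total first-year rate 7.039 μm/a
Long-term exponent b (ISO 9224 Table 2, B1) = 0.813
  D(10) = 7.039 × 10^0.813 = 7.039 × 6.501 = 45.76 μm

D(10) = 45.8 μm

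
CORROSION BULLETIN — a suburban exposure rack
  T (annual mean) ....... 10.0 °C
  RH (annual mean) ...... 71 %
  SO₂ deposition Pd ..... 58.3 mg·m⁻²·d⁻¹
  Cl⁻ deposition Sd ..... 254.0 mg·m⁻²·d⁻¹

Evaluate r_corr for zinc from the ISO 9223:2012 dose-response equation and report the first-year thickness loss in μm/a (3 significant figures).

zinc: f(T) = +0.038·(T−10) [T≤10 °C] = +0.0000
  SO₂ term: 0.0129·58.3^0.44·exp(0.046·71+0.0000) = 2.023
  Cl⁻ term: 0.0175·254.0^0.57·exp(0.008·71+0.085·10.0) = 1.697
  r_corr = 2.023 + 1.697 = 3.719 μm/a

r_corr = 3.72 μm/a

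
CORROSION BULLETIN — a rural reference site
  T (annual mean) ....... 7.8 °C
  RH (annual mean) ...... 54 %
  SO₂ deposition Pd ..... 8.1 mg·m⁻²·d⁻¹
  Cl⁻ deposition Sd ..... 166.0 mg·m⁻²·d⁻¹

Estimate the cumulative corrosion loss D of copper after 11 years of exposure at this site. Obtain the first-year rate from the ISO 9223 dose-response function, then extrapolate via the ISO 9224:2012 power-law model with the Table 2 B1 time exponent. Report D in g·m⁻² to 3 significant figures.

D(11) = 25.9 g·m⁻²

copper: temperature factor f = +0.126·(-2.2) = -0.2772
  Pd branch = 0.0053·Pd^0.26·e^(0.059·RH+f) = 0.1674 μm/a
  Cl⁻ term: 0.01025·166.0^0.27·exp(0.036·54+0.049·7.8) = 0.4173
  sum: 0.1674 + 0.4173 → r_corr = 0.5847 μm/a
Power-law: D(11) = r_corr · 11^0.667
  D(11) = 0.5847 × 11^0.667 = 0.5847 × 4.95 = 2.894 μm
  Mass loss = 2.894 μm × 8.96 g/cm³ = 25.93 g·m⁻²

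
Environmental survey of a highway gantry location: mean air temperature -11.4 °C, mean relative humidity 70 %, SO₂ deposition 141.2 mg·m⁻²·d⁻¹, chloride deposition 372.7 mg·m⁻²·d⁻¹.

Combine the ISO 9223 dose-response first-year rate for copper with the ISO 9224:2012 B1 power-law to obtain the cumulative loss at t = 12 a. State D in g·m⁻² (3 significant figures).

copper: temperature factor f = +0.126·(-21.4) = -2.6964
  Pd branch = 0.0053·Pd^0.26·e^(0.059·RH+f) = 0.08051 μm/a
  Cl⁻ term: 0.01025·372.7^0.27·exp(0.036·70+0.049·-11.4) = 0.3604
  sum: 0.08051 + 0.3604 → r_corr = 0.4409 μm/a
Long-term exponent b (ISO 9224 Table 2, B1) = 0.667
  D(12) = 0.4409 × 12^0.667 = 0.4409 × 5.246 = 2.313 μm
  Mass loss = 2.313 μm × 8.96 g/cm³ = 20.73 g·m⁻²

D(12) = 20.7 g·m⁻²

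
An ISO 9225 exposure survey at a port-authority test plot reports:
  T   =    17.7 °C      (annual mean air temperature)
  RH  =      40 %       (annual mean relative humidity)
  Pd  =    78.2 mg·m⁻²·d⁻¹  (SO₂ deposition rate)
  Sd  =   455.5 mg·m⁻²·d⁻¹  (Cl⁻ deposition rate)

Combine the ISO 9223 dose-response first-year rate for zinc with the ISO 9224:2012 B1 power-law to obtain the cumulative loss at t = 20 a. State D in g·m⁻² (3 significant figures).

zinc: f(T) = -0.071·(T−10) [T>10 °C] = -0.5467
  sulphur-dioxide contribution → 0.3201 μm/a
  chloride contribution → 3.554 μm/a
  total first-year rate 3.874 μm/a
Long-term exponent b (ISO 9224 Table 2, B1) = 0.813
  D(20) = 3.874 × 20^0.813 = 3.874 × 11.42 = 44.25 μm
  Mass loss = 44.25 μm × 7.14 g/cm³ = 316 g·m⁻²

D(20) = 316 g·m⁻²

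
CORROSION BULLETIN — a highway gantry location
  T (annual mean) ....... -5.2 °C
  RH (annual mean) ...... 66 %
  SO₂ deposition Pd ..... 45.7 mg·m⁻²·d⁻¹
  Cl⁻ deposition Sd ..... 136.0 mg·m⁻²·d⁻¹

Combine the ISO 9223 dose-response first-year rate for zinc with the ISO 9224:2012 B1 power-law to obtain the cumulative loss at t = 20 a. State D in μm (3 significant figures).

zinc: T≤10 °C ⇒ hinge +0.038·(-5.2−10) = -0.5776
  Pd branch = 0.0129·Pd^0.44·e^(0.046·RH+f) = 0.8103 μm/a
  Cl⁻ term: 0.0175·136.0^0.57·exp(0.008·66+0.085·-5.2) = 0.3137
  sum: 0.8103 + 0.3137 → r_corr = 1.124 μm/a
Power-law: D(20) = r_corr · 20^0.813
  D(20) = 1.124 × 20^0.813 = 1.124 × 11.42 = 12.84 μm

D(20) = 12.8 μm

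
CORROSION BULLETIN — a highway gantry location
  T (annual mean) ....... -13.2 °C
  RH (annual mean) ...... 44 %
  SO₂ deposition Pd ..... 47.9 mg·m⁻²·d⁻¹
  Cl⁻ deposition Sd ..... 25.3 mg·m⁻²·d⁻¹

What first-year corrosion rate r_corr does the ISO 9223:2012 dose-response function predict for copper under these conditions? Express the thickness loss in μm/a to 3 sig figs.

copper: temperature factor f = +0.126·(-23.2) = -2.9232
  Pd branch = 0.0053·Pd^0.26·e^(0.059·RH+f) = 0.01045 μm/a
  Sd branch = 0.01025·Sd^0.27·e^(0.036·RH+0.049·T) = 0.0626 μm/a
  r_corr = 0.01045 + 0.0626 = 0.07305 μm/a

r_corr = 0.0731 μm/a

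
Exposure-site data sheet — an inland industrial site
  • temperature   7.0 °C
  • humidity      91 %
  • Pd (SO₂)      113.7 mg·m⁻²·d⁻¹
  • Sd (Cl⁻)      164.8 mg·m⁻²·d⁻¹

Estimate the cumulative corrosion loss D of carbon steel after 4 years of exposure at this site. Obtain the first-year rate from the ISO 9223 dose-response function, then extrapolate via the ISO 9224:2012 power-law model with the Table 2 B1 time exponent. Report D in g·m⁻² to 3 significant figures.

D(4) = 2.37e+03 g·m⁻²

carbon steel: temperature factor f = +0.150·(-3.0) = -0.4500
  sulphur-dioxide contribution → 81.65 μm/a
  chloride contribution → 64.4 μm/a
  ⇒ r_corr(carbon steel) = 146.1 μm/a
ISO 9224: D(t) = r_corr · t^b with b = 0.523 (carbon steel, B1)
  D(4) = 146.1 × 4^0.523 = 146.1 × 2.065 = 301.6 μm
  Mass loss = 301.6 μm × 7.85 g/cm³ = 2367 g·m⁻²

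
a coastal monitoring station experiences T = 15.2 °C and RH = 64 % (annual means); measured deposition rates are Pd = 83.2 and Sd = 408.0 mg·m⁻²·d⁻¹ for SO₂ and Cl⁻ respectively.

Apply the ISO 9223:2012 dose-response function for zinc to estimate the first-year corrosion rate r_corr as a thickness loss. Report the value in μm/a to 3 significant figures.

zinc: f(T) = -0.071·(T−10) [T>10 °C] = -0.3692
  sulphur-dioxide contribution → 1.185 μm/a
  chloride contribution → 3.27 μm/a
  ⇒ r_corr(zinc) = 4.455 μm/a

r_corr = 4.46 μm/a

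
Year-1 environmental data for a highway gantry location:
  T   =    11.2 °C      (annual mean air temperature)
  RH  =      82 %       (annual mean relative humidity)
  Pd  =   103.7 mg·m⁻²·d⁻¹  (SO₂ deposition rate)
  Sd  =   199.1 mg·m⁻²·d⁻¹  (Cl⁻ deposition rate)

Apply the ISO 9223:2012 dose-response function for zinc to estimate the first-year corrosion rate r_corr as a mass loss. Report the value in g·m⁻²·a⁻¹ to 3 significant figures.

r_corr = 41.1 g·m⁻²·a⁻¹

zinc: f(T) = -0.071·(T−10) [T>10 °C] = -0.0852
  Pd branch = 0.0129·Pd^0.44·e^(0.046·RH+f) = 3.969 μm/a
  Sd branch = 0.0175·Sd^0.57·e^(0.008·RH+0.085·T) = 1.786 μm/a
  r_corr = 3.969 + 1.786 = 5.755 μm/a
Convert to mass loss: 5.755 μm/a × 7.14 g/cm³ = 41.09 g·m⁻²·a⁻¹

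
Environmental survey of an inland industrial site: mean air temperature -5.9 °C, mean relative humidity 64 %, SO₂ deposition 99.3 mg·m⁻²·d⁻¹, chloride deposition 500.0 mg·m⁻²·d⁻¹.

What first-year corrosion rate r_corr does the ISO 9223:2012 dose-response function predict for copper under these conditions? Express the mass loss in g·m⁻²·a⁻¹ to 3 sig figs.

copper: f(T) = +0.126·(T−10) [T≤10 °C] = -2.0034
  SO₂ term: 0.0053·99.3^0.26·exp(0.059·64-2.0034) = 0.1031
  Sd branch = 0.01025·Sd^0.27·e^(0.036·RH+0.049·T) = 0.4116 μm/a
  r_corr = 0.1031 + 0.4116 = 0.5147 μm/a
Convert to mass loss: 0.5147 μm/a × 8.96 g/cm³ = 4.612 g·m⁻²·a⁻¹

r_corr = 4.61 g·m⁻²·a⁻¹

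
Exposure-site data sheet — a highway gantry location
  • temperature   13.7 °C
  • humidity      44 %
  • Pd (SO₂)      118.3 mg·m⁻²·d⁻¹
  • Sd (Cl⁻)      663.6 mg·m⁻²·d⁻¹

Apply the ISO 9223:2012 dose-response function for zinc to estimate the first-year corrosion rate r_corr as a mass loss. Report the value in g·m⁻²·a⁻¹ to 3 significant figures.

zinc: T>10 °C ⇒ hinge -0.071·(13.7−10) = -0.2627
  sulphur-dioxide contribution → 0.6132 μm/a
  chloride contribution → 3.237 μm/a
  ⇒ r_corr(zinc) = 3.85 μm/a
Convert to mass loss: 3.85 μm/a × 7.14 g/cm³ = 27.49 g·m⁻²·a⁻¹

r_corr = 27.5 g·m⁻²·a⁻¹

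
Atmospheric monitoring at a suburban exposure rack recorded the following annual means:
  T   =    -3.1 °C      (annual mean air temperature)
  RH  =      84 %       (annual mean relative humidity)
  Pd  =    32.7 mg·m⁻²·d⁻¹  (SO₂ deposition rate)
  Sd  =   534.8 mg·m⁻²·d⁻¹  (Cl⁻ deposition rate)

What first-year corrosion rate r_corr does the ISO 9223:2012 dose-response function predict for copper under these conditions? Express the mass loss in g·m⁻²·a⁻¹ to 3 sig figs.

copper: T≤10 °C ⇒ hinge +0.126·(-3.1−10) = -1.6506
  sulphur-dioxide contribution → 0.3577 μm/a
  chloride contribution → 0.9878 μm/a
  total first-year rate 1.346 μm/a
Convert to mass loss: 1.346 μm/a × 8.96 g/cm³ = 12.06 g·m⁻²·a⁻¹

r_corr = 12.1 g·m⁻²·a⁻¹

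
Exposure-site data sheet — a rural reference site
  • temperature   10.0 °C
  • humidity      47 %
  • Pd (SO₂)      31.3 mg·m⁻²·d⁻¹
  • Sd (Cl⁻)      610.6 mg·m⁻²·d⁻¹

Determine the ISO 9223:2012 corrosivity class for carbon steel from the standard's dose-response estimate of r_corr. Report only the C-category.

carbon steel: f(T) = +0.150·(T−10) [T≤10 °C] = +0.0000
  sulphur-dioxide contribution → 27.16 μm/a
  chloride contribution → 38.29 μm/a
  total first-year rate 65.45 μm/a
Category bounds: 50…80 μm/a bracket r_corr ⇒ C4

C4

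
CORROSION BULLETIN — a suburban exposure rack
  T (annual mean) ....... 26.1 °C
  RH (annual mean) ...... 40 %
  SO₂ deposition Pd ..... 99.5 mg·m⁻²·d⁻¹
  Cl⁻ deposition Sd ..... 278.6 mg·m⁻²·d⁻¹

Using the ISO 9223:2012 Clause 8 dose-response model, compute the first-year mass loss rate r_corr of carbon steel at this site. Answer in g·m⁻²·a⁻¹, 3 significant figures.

carbon steel: T>10 °C ⇒ hinge -0.054·(26.1−10) = -0.8694
  SO₂ term: 1.77·99.5^0.52·exp(0.02·40-0.8694) = 18.06
  Cl⁻ term: 0.102·278.6^0.62·exp(0.033·40+0.04·26.1) = 35.58
  sum: 18.06 + 35.58 → r_corr = 53.64 μm/a
Convert to mass loss: 53.64 μm/a × 7.85 g/cm³ = 421 g·m⁻²·a⁻¹

r_corr = 421 g·m⁻²·a⁻¹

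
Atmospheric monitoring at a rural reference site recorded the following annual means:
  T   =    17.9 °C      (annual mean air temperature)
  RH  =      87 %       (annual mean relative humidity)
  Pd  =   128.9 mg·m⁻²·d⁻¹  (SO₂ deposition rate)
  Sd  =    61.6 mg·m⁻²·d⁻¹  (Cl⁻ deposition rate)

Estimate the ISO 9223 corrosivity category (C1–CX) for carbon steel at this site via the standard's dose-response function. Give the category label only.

carbon steel: T>10 °C ⇒ hinge -0.054·(17.9−10) = -0.4266
  Pd branch = 1.77·Pd^0.52·e^(0.02·RH+f) = 82.36 μm/a
  Cl⁻ term: 0.102·61.6^0.62·exp(0.033·87+0.04·17.9) = 47.42
  r_corr = 82.36 + 47.42 = 129.8 μm/a
ISO 9223 Table 2 (carbon steel): 80 < 130 ≤ 200 μm/a ⇒ C5

C5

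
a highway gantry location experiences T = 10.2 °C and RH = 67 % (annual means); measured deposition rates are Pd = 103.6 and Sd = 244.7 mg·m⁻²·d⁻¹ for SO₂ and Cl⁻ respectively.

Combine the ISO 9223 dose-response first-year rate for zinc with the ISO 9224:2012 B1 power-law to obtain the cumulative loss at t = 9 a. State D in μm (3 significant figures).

D(9) = 22.5 μm

zinc: temperature factor f = -0.071·(0.2) = -0.0142
  Pd branch = 0.0129·Pd^0.44·e^(0.046·RH+f) = 2.136 μm/a
  Cl⁻ term: 0.0175·244.7^0.57·exp(0.008·67+0.085·10.2) = 1.636
  r_corr = 2.136 + 1.636 = 3.773 μm/a
Long-term exponent b (ISO 9224 Table 2, B1) = 0.813
  D(9) = 3.773 × 9^0.813 = 3.773 × 5.968 = 22.51 μm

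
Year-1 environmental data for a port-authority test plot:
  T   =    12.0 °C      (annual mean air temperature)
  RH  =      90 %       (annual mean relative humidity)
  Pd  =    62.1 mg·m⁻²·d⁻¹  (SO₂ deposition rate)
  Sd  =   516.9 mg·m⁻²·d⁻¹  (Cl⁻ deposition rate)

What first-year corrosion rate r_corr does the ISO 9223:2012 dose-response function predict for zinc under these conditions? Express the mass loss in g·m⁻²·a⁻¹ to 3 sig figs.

zinc: T>10 °C ⇒ hinge -0.071·(12.0−10) = -0.1420
  Pd branch = 0.0129·Pd^0.44·e^(0.046·RH+f) = 4.324 μm/a
  Sd branch = 0.0175·Sd^0.57·e^(0.008·RH+0.085·T) = 3.51 μm/a
  r_corr = 4.324 + 3.51 = 7.834 μm/a
Convert to mass loss: 7.834 μm/a × 7.14 g/cm³ = 55.94 g·m⁻²·a⁻¹

r_corr = 55.9 g·m⁻²·a⁻¹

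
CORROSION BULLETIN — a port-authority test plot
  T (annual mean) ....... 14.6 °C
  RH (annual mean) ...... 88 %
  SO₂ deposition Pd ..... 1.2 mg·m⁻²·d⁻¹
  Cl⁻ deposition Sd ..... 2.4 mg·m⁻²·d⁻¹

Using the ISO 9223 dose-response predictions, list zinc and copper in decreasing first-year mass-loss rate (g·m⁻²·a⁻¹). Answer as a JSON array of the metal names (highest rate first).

["copper", "zinc"]

zinc: T>10 °C ⇒ hinge -0.071·(14.6−10) = -0.3266
  Pd branch = 0.0129·Pd^0.44·e^(0.046·RH+f) = 0.5776 μm/a
  Sd branch = 0.0175·Sd^0.57·e^(0.008·RH+0.085·T) = 0.2016 μm/a
  sum: 0.5776 + 0.2016 → r_corr = 0.7792 μm/a
  mass loss = 0.7792 μm/a × 7.14 g/cm³ = 5.563 g·m⁻²·a⁻¹
copper: f(T) = -0.080·(T−10) [T>10 °C] = -0.3680
  Pd branch = 0.0053·Pd^0.26·e^(0.059·RH+f) = 0.6917 μm/a
  Cl⁻ term: 0.01025·2.4^0.27·exp(0.036·88+0.049·14.6) = 0.6308
  sum: 0.6917 + 0.6308 → r_corr = 1.323 μm/a
  mass loss = 1.323 μm/a × 8.96 g/cm³ = 11.85 g·m⁻²·a⁻¹
Ordering by g·m⁻²·a⁻¹: copper (11.8) > zinc (5.56)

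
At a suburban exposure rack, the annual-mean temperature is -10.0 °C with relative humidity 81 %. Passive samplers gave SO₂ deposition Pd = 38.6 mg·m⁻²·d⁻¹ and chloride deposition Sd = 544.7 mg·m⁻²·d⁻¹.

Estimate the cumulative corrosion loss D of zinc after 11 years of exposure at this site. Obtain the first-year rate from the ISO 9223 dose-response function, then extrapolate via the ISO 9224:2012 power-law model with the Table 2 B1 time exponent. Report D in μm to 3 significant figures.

zinc: f(T) = +0.038·(T−10) [T≤10 °C] = -0.7600
  Pd branch = 0.0129·Pd^0.44·e^(0.046·RH+f) = 1.25 μm/a
  Sd branch = 0.0175·Sd^0.57·e^(0.008·RH+0.085·T) = 0.5187 μm/a
  sum: 1.25 + 0.5187 → r_corr = 1.768 μm/a
Power-law: D(11) = r_corr · 11^0.813
  D(11) = 1.768 × 11^0.813 = 1.768 × 7.025 = 12.42 μm

D(11) = 12.4 μm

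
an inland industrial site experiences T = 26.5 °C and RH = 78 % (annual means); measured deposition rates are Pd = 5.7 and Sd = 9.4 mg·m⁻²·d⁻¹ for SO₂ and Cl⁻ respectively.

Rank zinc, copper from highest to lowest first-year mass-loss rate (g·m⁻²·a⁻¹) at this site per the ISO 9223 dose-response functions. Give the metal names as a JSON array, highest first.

zinc: T>10 °C ⇒ hinge -0.071·(26.5−10) = -1.1715
  sulphur-dioxide contribution → 0.3109 μm/a
  chloride contribution → 1.114 μm/a
  ⇒ r_corr(zinc) = 1.425 μm/a
  mass loss = 1.425 μm/a × 7.14 g/cm³ = 10.18 g·m⁻²·a⁻¹
copper: T>10 °C ⇒ hinge -0.080·(26.5−10) = -1.3200
  sulphur-dioxide contribution → 0.2219 μm/a
  chloride contribution → 1.14 μm/a
  ⇒ r_corr(copper) = 1.362 μm/a
  mass loss = 1.362 μm/a × 8.96 g/cm³ = 12.2 g·m⁻²·a⁻¹
Ordering by g·m⁻²·a⁻¹: copper (12.2) > zinc (10.2)

["copper", "zinc"]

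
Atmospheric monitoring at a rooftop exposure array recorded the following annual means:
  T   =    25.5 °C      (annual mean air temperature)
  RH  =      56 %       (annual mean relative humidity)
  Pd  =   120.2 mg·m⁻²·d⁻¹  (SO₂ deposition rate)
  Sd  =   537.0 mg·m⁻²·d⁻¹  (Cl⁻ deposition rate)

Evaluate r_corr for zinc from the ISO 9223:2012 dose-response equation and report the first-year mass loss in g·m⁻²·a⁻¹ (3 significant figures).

r_corr = 64.8 g·m⁻²·a⁻¹

zinc: temperature factor f = -0.071·(15.5) = -1.1005
  SO₂ term: 0.0129·120.2^0.44·exp(0.046·56-1.1005) = 0.464
  Cl⁻ term: 0.0175·537.0^0.57·exp(0.008·56+0.085·25.5) = 8.61
  sum: 0.464 + 8.61 → r_corr = 9.074 μm/a
Convert to mass loss: 9.074 μm/a × 7.14 g/cm³ = 64.79 g·m⁻²·a⁻¹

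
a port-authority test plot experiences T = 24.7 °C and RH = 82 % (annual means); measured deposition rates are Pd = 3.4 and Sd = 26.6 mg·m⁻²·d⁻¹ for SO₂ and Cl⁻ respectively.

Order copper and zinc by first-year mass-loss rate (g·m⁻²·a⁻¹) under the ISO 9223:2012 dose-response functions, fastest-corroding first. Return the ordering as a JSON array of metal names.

["copper", "zinc"]

copper: T>10 °C ⇒ hinge -0.080·(24.7−10) = -1.1760
  SO₂ term: 0.0053·3.4^0.26·exp(0.059·82-1.1760) = 0.2837
  Cl⁻ term: 0.01025·26.6^0.27·exp(0.036·82+0.049·24.7) = 1.596
  r_corr = 0.2837 + 1.596 = 1.88 μm/a
  mass loss = 1.88 μm/a × 8.96 g/cm³ = 16.84 g·m⁻²·a⁻¹
zinc: temperature factor f = -0.071·(14.7) = -1.0437
  Pd branch = 0.0129·Pd^0.44·e^(0.046·RH+f) = 0.3383 μm/a
  Cl⁻ term: 0.0175·26.6^0.57·exp(0.008·82+0.085·24.7) = 1.786
  sum: 0.3383 + 1.786 → r_corr = 2.124 μm/a
  mass loss = 2.124 μm/a × 7.14 g/cm³ = 15.17 g·m⁻²·a⁻¹
Ordering by g·m⁻²·a⁻¹: copper (16.8) > zinc (15.2)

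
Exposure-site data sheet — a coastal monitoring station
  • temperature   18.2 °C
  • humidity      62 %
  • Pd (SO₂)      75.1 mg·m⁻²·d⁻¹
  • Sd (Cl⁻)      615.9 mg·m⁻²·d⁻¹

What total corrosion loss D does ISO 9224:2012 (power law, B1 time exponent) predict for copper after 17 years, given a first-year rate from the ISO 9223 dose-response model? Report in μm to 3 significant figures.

copper: T>10 °C ⇒ hinge -0.080·(18.2−10) = -0.6560
  Pd branch = 0.0053·Pd^0.26·e^(0.059·RH+f) = 0.3279 μm/a
  Cl⁻ term: 0.01025·615.9^0.27·exp(0.036·62+0.049·18.2) = 1.32
  r_corr = 0.3279 + 1.32 = 1.648 μm/a
Long-term exponent b (ISO 9224 Table 2, B1) = 0.667
  D(17) = 1.648 × 17^0.667 = 1.648 × 6.618 = 10.9 μm

D(17) = 10.9 μm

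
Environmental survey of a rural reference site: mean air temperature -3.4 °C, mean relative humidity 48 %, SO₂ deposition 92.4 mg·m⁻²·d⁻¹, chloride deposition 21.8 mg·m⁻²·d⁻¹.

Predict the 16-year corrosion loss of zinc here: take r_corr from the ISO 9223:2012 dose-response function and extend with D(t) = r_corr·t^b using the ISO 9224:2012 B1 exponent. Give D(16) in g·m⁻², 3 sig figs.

zinc: f(T) = +0.038·(T−10) [T≤10 °C] = -0.5092
  SO₂ term: 0.0129·92.4^0.44·exp(0.046·48-0.5092) = 0.5167
  Cl⁻ term: 0.0175·21.8^0.57·exp(0.008·48+0.085·-3.4) = 0.1115
  sum: 0.5167 + 0.1115 → r_corr = 0.6282 μm/a
Long-term exponent b (ISO 9224 Table 2, B1) = 0.813
  D(16) = 0.6282 × 16^0.813 = 0.6282 × 9.527 = 5.985 μm
  Mass loss = 5.985 μm × 7.14 g/cm³ = 42.73 g·m⁻²

D(16) = 42.7 g·m⁻²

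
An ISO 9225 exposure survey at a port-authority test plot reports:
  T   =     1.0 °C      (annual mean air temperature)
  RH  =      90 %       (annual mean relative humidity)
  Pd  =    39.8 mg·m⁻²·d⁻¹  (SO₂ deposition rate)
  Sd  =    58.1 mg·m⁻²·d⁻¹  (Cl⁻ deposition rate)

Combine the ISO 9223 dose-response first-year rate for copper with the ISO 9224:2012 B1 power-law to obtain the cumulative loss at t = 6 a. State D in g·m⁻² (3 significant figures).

D(6) = 51.0 g·m⁻²

copper: T≤10 °C ⇒ hinge +0.126·(1.0−10) = -1.1340
  SO₂ term: 0.0053·39.8^0.26·exp(0.059·90-1.1340) = 0.8992
  Sd branch = 0.01025·Sd^0.27·e^(0.036·RH+0.049·T) = 0.8231 μm/a
  sum: 0.8992 + 0.8231 → r_corr = 1.722 μm/a
ISO 9224: D(t) = r_corr · t^b with b = 0.667 (copper, B1)
  D(6) = 1.722 × 6^0.667 = 1.722 × 3.304 = 5.69 μm
  Mass loss = 5.69 μm × 8.96 g/cm³ = 50.98 g·m⁻²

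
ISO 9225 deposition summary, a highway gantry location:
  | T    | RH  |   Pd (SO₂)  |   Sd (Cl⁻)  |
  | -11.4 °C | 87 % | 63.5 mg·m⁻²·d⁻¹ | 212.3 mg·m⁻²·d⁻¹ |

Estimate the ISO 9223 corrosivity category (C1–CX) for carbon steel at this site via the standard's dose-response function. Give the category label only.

carbon steel: T≤10 °C ⇒ hinge +0.150·(-11.4−10) = -3.2100
  Pd branch = 1.77·Pd^0.52·e^(0.02·RH+f) = 3.524 μm/a
  Sd branch = 0.102·Sd^0.62·e^(0.033·RH+0.04·T) = 31.63 μm/a
  r_corr = 3.524 + 31.63 = 35.16 μm/a
ISO 9223 Table 2 (carbon steel): 25 < 35.2 ≤ 50 μm/a ⇒ C3

C3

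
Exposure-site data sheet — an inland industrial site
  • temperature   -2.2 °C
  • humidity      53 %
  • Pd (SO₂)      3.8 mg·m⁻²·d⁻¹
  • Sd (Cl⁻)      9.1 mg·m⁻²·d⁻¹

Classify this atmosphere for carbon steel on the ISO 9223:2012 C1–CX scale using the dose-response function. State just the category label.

carbon steel: T≤10 °C ⇒ hinge +0.150·(-2.2−10) = -1.8300
  Pd branch = 1.77·Pd^0.52·e^(0.02·RH+f) = 1.641 μm/a
  Sd branch = 0.102·Sd^0.62·e^(0.033·RH+0.04·T) = 2.111 μm/a
  r_corr = 1.641 + 2.111 = 3.752 μm/a
Category bounds: 1.3…25 μm/a bracket r_corr ⇒ C2

C2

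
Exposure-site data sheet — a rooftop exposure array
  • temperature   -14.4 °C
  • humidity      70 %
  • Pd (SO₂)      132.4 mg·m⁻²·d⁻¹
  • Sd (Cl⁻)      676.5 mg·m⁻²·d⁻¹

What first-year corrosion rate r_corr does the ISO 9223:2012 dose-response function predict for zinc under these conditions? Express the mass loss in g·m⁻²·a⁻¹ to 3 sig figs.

r_corr = 10.5 g·m⁻²·a⁻¹

zinc: temperature factor f = +0.038·(-24.4) = -0.9272
  sulphur-dioxide contribution → 1.096 μm/a
  chloride contribution → 0.3698 μm/a
  total first-year rate 1.466 μm/a
Convert to mass loss: 1.466 μm/a × 7.14 g/cm³ = 10.47 g·m⁻²·a⁻¹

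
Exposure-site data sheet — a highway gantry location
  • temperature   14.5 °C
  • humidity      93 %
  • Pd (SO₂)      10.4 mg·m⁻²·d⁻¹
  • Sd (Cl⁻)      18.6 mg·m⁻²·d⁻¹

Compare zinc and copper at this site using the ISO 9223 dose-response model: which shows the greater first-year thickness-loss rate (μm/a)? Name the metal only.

zinc: f(T) = -0.071·(T−10) [T>10 °C] = -0.3195
  Pd branch = 0.0129·Pd^0.44·e^(0.046·RH+f) = 1.893 μm/a
  Cl⁻ term: 0.0175·18.6^0.57·exp(0.008·93+0.085·14.5) = 0.6684
  sum: 1.893 + 0.6684 → r_corr = 2.562 μm/a
copper: f(T) = -0.080·(T−10) [T>10 °C] = -0.3600
  Pd branch = 0.0053·Pd^0.26·e^(0.059·RH+f) = 1.642 μm/a
  Sd branch = 0.01025·Sd^0.27·e^(0.036·RH+0.049·T) = 1.306 μm/a
  sum: 1.642 + 1.306 → r_corr = 2.948 μm/a
Ordering by μm/a: copper (2.95) > zinc (2.56)

copper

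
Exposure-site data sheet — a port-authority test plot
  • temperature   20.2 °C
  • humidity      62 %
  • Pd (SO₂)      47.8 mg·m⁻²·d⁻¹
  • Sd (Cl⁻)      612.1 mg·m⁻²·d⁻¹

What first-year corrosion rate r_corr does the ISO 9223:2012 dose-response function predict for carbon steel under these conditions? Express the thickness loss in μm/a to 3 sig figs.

carbon steel: f(T) = -0.054·(T−10) [T>10 °C] = -0.5508
  SO₂ term: 1.77·47.8^0.52·exp(0.02·62-0.5508) = 26.34
  Sd branch = 0.102·Sd^0.62·e^(0.033·RH+0.04·T) = 94.6 μm/a
  r_corr = 26.34 + 94.6 = 120.9 μm/a

r_corr = 121 μm/a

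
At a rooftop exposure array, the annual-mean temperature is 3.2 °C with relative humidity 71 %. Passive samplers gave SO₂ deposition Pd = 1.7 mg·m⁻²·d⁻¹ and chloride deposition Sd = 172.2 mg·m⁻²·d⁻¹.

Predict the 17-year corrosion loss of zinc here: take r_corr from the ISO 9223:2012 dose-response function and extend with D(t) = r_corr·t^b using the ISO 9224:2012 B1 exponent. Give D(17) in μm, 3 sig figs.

D(17) = 10.9 μm

zinc: T≤10 °C ⇒ hinge +0.038·(3.2−10) = -0.2584
  SO₂ term: 0.0129·1.7^0.44·exp(0.046·71-0.2584) = 0.3297
  Sd branch = 0.0175·Sd^0.57·e^(0.008·RH+0.085·T) = 0.7628 μm/a
  sum: 0.3297 + 0.7628 → r_corr = 1.092 μm/a
ISO 9224: D(t) = r_corr · t^b with b = 0.813 (zinc, B1)
  D(17) = 1.092 × 17^0.813 = 1.092 × 10.01 = 10.93 μm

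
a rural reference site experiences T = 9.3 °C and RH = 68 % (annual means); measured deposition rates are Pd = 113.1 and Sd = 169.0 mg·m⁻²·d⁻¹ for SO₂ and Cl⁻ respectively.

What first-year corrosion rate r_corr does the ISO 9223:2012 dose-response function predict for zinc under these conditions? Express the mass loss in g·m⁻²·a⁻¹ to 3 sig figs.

r_corr = 25.2 g·m⁻²·a⁻¹

zinc: T≤10 °C ⇒ hinge +0.038·(9.3−10) = -0.0266
  SO₂ term: 0.0129·113.1^0.44·exp(0.046·68-0.0266) = 2.296
  Cl⁻ term: 0.0175·169.0^0.57·exp(0.008·68+0.085·9.3) = 1.237
  sum: 2.296 + 1.237 → r_corr = 3.534 μm/a
Convert to mass loss: 3.534 μm/a × 7.14 g/cm³ = 25.23 g·m⁻²·a⁻¹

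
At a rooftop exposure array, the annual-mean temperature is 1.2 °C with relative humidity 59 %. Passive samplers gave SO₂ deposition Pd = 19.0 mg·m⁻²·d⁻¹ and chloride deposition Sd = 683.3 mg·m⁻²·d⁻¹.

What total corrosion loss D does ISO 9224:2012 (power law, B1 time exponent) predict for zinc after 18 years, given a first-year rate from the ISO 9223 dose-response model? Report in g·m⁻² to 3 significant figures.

D(18) = 134 g·m⁻²

zinc: temperature factor f = +0.038·(-8.8) = -0.3344
  SO₂ term: 0.0129·19.0^0.44·exp(0.046·59-0.3344) = 0.509
  Sd branch = 0.0175·Sd^0.57·e^(0.008·RH+0.085·T) = 1.282 μm/a
  r_corr = 0.509 + 1.282 = 1.791 μm/a
ISO 9224: D(t) = r_corr · t^b with b = 0.813 (zinc, B1)
  D(18) = 1.791 × 18^0.813 = 1.791 × 10.48 = 18.78 μm
  Mass loss = 18.78 μm × 7.14 g/cm³ = 134.1 g·m⁻²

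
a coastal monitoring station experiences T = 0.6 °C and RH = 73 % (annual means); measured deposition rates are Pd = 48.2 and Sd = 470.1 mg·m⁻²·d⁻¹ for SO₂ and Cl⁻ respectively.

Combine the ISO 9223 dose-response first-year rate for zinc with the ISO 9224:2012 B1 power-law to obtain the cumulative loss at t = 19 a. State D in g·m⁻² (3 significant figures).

D(19) = 198 g·m⁻²

zinc: f(T) = +0.038·(T−10) [T≤10 °C] = -0.3572
  SO₂ term: 0.0129·48.2^0.44·exp(0.046·73-0.3572) = 1.427
  Cl⁻ term: 0.0175·470.1^0.57·exp(0.008·73+0.085·0.6) = 1.101
  sum: 1.427 + 1.101 → r_corr = 2.528 μm/a
Power-law: D(19) = r_corr · 19^0.813
  D(19) = 2.528 × 19^0.813 = 2.528 × 10.96 = 27.7 μm
  Mass loss = 27.7 μm × 7.14 g/cm³ = 197.8 g·m⁻²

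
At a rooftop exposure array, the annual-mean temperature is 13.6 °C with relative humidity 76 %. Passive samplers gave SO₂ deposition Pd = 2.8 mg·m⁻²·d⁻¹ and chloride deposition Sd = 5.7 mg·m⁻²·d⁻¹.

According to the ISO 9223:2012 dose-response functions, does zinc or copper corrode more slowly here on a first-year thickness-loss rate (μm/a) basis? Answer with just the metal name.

zinc

zinc: T>10 °C ⇒ hinge -0.071·(13.6−10) = -0.2556
  Pd branch = 0.0129·Pd^0.44·e^(0.046·RH+f) = 0.5184 μm/a
  Sd branch = 0.0175·Sd^0.57·e^(0.008·RH+0.085·T) = 0.2754 μm/a
  sum: 0.5184 + 0.2754 → r_corr = 0.7938 μm/a
copper: temperature factor f = -0.080·(3.6) = -0.2880
  Pd branch = 0.0053·Pd^0.26·e^(0.059·RH+f) = 0.4601 μm/a
  Sd branch = 0.01025·Sd^0.27·e^(0.036·RH+0.049·T) = 0.4926 μm/a
  r_corr = 0.4601 + 0.4926 = 0.9526 μm/a
Ordering by μm/a: copper (0.953) > zinc (0.794)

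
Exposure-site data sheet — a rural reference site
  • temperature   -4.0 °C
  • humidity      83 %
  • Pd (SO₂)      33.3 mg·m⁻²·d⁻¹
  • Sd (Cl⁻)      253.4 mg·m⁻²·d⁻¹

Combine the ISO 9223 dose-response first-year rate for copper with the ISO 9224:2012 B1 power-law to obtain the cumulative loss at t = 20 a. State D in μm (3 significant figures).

D(20) = 7.73 μm

copper: T≤10 °C ⇒ hinge +0.126·(-4.0−10) = -1.7640
  Pd branch = 0.0053·Pd^0.26·e^(0.059·RH+f) = 0.3025 μm/a
  Sd branch = 0.01025·Sd^0.27·e^(0.036·RH+0.049·T) = 0.7452 μm/a
  r_corr = 0.3025 + 0.7452 = 1.048 μm/a
ISO 9224: D(t) = r_corr · t^b with b = 0.667 (copper, B1)
  D(20) = 1.048 × 20^0.667 = 1.048 × 7.375 = 7.728 μm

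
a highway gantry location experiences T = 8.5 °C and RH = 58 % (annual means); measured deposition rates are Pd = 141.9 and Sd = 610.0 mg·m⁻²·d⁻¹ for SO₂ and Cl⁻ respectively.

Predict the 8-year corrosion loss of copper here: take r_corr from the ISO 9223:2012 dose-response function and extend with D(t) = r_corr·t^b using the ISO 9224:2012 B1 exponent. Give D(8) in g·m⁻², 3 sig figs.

copper: T≤10 °C ⇒ hinge +0.126·(8.5−10) = -0.1890
  sulphur-dioxide contribution → 0.4874 μm/a
  chloride contribution → 0.7087 μm/a
  total first-year rate 1.196 μm/a
Power-law: D(8) = r_corr · 8^0.667
  D(8) = 1.196 × 8^0.667 = 1.196 × 4.003 = 4.788 μm
  Mass loss = 4.788 μm × 8.96 g/cm³ = 42.9 g·m⁻²

D(8) = 42.9 g·m⁻²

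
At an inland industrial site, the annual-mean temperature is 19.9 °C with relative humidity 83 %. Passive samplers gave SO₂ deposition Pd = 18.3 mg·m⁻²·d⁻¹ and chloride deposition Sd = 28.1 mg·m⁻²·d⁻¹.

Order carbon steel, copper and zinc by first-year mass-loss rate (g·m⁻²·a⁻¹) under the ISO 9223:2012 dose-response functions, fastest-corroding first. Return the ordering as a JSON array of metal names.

carbon steel: T>10 °C ⇒ hinge -0.054·(19.9−10) = -0.5346
  SO₂ term: 1.77·18.3^0.52·exp(0.02·83-0.5346) = 24.73
  Cl⁻ term: 0.102·28.1^0.62·exp(0.033·83+0.04·19.9) = 27.67
  r_corr = 24.73 + 27.67 = 52.4 μm/a
  mass loss = 52.4 μm/a × 7.85 g/cm³ = 411.3 g·m⁻²·a⁻¹
copper: T>10 °C ⇒ hinge -0.080·(19.9−10) = -0.7920
  Pd branch = 0.0053·Pd^0.26·e^(0.059·RH+f) = 0.6844 μm/a
  Sd branch = 0.01025·Sd^0.27·e^(0.036·RH+0.049·T) = 1.327 μm/a
  r_corr = 0.6844 + 1.327 = 2.012 μm/a
  mass loss = 2.012 μm/a × 8.96 g/cm³ = 18.03 g·m⁻²·a⁻¹
zinc: f(T) = -0.071·(T−10) [T>10 °C] = -0.7029
  SO₂ term: 0.0129·18.3^0.44·exp(0.046·83-0.7029) = 1.045
  Sd branch = 0.0175·Sd^0.57·e^(0.008·RH+0.085·T) = 1.235 μm/a
  sum: 1.045 + 1.235 → r_corr = 2.28 μm/a
  mass loss = 2.28 μm/a × 7.14 g/cm³ = 16.28 g·m⁻²·a⁻¹
Ordering by g·m⁻²·a⁻¹: carbon steel (411) > copper (18) > zinc (16.3)

["carbon steel", "copper", "zinc"]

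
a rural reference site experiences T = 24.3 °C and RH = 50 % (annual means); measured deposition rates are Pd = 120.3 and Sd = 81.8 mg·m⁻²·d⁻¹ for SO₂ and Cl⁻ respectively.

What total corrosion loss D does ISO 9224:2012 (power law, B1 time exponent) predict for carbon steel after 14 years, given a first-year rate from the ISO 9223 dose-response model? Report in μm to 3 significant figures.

D(14) = 192 μm

carbon steel: f(T) = -0.054·(T−10) [T>10 °C] = -0.7722
  sulphur-dioxide contribution → 26.83 μm/a
  chloride contribution → 21.54 μm/a
  ⇒ r_corr(carbon steel) = 48.37 μm/a
Long-term exponent b (ISO 9224 Table 2, B1) = 0.523
  D(14) = 48.37 × 14^0.523 = 48.37 × 3.976 = 192.3 μm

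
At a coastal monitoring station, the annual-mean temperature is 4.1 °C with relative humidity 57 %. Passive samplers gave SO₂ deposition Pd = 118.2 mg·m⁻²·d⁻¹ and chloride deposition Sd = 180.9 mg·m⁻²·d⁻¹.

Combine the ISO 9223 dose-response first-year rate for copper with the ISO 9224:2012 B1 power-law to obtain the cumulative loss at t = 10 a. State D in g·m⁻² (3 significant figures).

copper: temperature factor f = +0.126·(-5.9) = -0.7434
  Pd branch = 0.0053·Pd^0.26·e^(0.059·RH+f) = 0.2517 μm/a
  Cl⁻ term: 0.01025·180.9^0.27·exp(0.036·57+0.049·4.1) = 0.3969
  sum: 0.2517 + 0.3969 → r_corr = 0.6485 μm/a
ISO 9224: D(t) = r_corr · t^b with b = 0.667 (copper, B1)
  D(10) = 0.6485 × 10^0.667 = 0.6485 × 4.645 = 3.013 μm
  Mass loss = 3.013 μm × 8.96 g/cm³ = 26.99 g·m⁻²

D(10) = 27.0 g·m⁻²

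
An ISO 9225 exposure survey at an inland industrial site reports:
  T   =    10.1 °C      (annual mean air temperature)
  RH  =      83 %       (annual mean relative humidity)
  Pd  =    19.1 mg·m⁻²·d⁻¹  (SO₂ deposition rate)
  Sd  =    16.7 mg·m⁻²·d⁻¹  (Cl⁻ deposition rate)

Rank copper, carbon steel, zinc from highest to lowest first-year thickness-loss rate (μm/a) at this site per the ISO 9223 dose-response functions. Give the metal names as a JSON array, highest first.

["carbon steel", "zinc", "copper"]

copper: f(T) = -0.080·(T−10) [T>10 °C] = -0.0080
  sulphur-dioxide contribution → 1.516 μm/a
  chloride contribution → 0.7136 μm/a
  ⇒ r_corr(copper) = 2.229 μm/a
carbon steel: temperature factor f = -0.054·(0.1) = -0.0054
  sulphur-dioxide contribution → 42.92 μm/a
  chloride contribution → 13.54 μm/a
  ⇒ r_corr(carbon steel) = 56.47 μm/a
zinc: f(T) = -0.071·(T−10) [T>10 °C] = -0.0071
  sulphur-dioxide contribution → 2.135 μm/a
  chloride contribution → 0.3992 μm/a
  total first-year rate 2.534 μm/a
Ordering by μm/a: carbon steel (56.5) > zinc (2.53) > copper (2.23)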